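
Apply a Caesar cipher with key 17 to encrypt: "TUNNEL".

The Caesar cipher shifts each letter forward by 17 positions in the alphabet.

Step 1: For each letter, shift forward by 17 positions (mod 26).
  T (position 19) -> position (19+17) mod 26 = 10 -> K
  U (position 20) -> position (20+17) mod 26 = 11 -> L
  N (position 13) -> position (13+17) mod 26 = 4 -> E
  N (position 13) -> position (13+17) mod 26 = 4 -> E
  E (position 4) -> position (4+17) mod 26 = 21 -> V
  L (position 11) -> position (11+17) mod 26 = 2 -> C
Result: KLEEVC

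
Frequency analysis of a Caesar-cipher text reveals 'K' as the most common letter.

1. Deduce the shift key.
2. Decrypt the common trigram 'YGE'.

Step 1: In English, 'E' is the most frequent letter (12.7%).
Step 2: The most frequent ciphertext letter is 'K' (position 10).
Step 3: Shift = (10 - 4) mod 26 = 6.
Step 4: Decrypt 'YGE' by shifting back 6:
  Y -> S
  G -> A
  E -> Y
Step 5: 'YGE' decrypts to 'SAY'.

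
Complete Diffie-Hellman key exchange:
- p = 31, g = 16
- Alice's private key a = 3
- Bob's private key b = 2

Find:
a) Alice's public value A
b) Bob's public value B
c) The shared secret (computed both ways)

Step 1: A = g^a mod p = 16^3 mod 31 = 4.
Step 2: B = g^b mod p = 16^2 mod 31 = 8.
Step 3: Alice computes s = B^a mod p = 8^3 mod 31 = 16.
Step 4: Bob computes s = A^b mod p = 4^2 mod 31 = 16.
Both sides agree: shared secret = 16.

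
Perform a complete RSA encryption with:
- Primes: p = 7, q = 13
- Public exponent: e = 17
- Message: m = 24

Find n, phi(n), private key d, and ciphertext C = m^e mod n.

Step 1: n = 7 * 13 = 91.
Step 2: phi(n) = (7-1)(13-1) = 6 * 12 = 72.
Step 3: Find d = 17^(-1) mod 72 = 17.
  Verify: 17 * 17 = 289 = 1 (mod 72).
Step 4: C = 24^17 mod 91 = 33.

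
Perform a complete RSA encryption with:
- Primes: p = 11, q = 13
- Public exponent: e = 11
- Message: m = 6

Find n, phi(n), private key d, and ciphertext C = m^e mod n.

Step 1: n = 11 * 13 = 143.
Step 2: phi(n) = (11-1)(13-1) = 10 * 12 = 120.
Step 3: Find d = 11^(-1) mod 120 = 11.
  Verify: 11 * 11 = 121 = 1 (mod 120).
Step 4: C = 6^11 mod 143 = 50.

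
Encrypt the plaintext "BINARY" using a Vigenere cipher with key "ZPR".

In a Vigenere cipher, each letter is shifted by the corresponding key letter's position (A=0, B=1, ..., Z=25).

Step 1: Repeat key to match plaintext length:
  Plaintext: BINARY
  Key:       ZPRZPR
Step 2: Encrypt each letter:
  B(1) + Z(25) = (1+25) mod 26 = 0 = A
  I(8) + P(15) = (8+15) mod 26 = 23 = X
  N(13) + R(17) = (13+17) mod 26 = 4 = E
  A(0) + Z(25) = (0+25) mod 26 = 25 = Z
  R(17) + P(15) = (17+15) mod 26 = 6 = G
  Y(24) + R(17) = (24+17) mod 26 = 15 = P
Ciphertext: AXEZGP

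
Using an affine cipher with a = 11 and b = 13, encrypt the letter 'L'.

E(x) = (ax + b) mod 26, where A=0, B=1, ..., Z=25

Step 1: Convert 'L' to number: x = 11.
Step 2: E(11) = (11 * 11 + 13) mod 26 = 134 mod 26 = 4.
Step 3: Convert 4 back to letter: E.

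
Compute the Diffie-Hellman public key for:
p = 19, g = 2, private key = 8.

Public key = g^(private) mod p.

Step 1: A = g^a mod p = 2^8 mod 19.
  2^1 mod 19 = 2
  2^2 mod 19 = (2 * 2) mod 19 = 4
  2^3 mod 19 = (4 * 2) mod 19 = 8
  2^4 mod 19 = (8 * 2) mod 19 = 16
  2^5 mod 19 = (16 * 2) mod 19 = 13
  2^6 mod 19 = (13 * 2) mod 19 = 7
  2^7 mod 19 = (7 * 2) mod 19 = 14
  2^8 mod 19 = (14 * 2) mod 19 = 9
Result: A = 9.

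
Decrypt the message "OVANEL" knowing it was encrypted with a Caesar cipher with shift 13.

Step 1: Reverse the shift by subtracting 13 from each letter position.
  O (position 14) -> position (14-13) mod 26 = 1 -> B
  V (position 21) -> position (21-13) mod 26 = 8 -> I
  A (position 0) -> position (0-13) mod 26 = 13 -> N
  N (position 13) -> position (13-13) mod 26 = 0 -> A
  E (position 4) -> position (4-13) mod 26 = 17 -> R
  L (position 11) -> position (11-13) mod 26 = 24 -> Y
Decrypted message: BINARY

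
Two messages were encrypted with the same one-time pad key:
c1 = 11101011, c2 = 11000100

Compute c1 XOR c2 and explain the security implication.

Step 1: c1 XOR c2 = (m1 XOR k) XOR (m2 XOR k).
Step 2: By XOR associativity/commutativity: = m1 XOR m2 XOR k XOR k = m1 XOR m2.
Step 3: 11101011 XOR 11000100 = 00101111 = 47.
Step 4: The key cancels out! An attacker learns m1 XOR m2 = 47, revealing the relationship between plaintexts.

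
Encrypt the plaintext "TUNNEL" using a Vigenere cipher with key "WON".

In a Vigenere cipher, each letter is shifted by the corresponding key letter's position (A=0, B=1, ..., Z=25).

Step 1: Repeat key to match plaintext length:
  Plaintext: TUNNEL
  Key:       WONWON
Step 2: Encrypt each letter:
  T(19) + W(22) = (19+22) mod 26 = 15 = P
  U(20) + O(14) = (20+14) mod 26 = 8 = I
  N(13) + N(13) = (13+13) mod 26 = 0 = A
  N(13) + W(22) = (13+22) mod 26 = 9 = J
  E(4) + O(14) = (4+14) mod 26 = 18 = S
  L(11) + N(13) = (11+13) mod 26 = 24 = Y
Ciphertext: PIAJSY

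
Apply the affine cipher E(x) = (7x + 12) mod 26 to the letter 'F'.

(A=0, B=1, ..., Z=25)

Step 1: Convert 'F' to number: x = 5.
Step 2: E(5) = (7 * 5 + 12) mod 26 = 47 mod 26 = 21.
Step 3: Convert 21 back to letter: V.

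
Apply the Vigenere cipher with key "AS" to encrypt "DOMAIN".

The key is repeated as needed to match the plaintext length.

Step 1: Repeat key to match plaintext length:
  Plaintext: DOMAIN
  Key:       ASASAS
Step 2: Encrypt each letter:
  D(3) + A(0) = (3+0) mod 26 = 3 = D
  O(14) + S(18) = (14+18) mod 26 = 6 = G
  M(12) + A(0) = (12+0) mod 26 = 12 = M
  A(0) + S(18) = (0+18) mod 26 = 18 = S
  I(8) + A(0) = (8+0) mod 26 = 8 = I
  N(13) + S(18) = (13+18) mod 26 = 5 = F
Ciphertext: DGMSIF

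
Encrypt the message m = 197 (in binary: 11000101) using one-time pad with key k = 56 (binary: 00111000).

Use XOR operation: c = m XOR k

Step 1: Write out the XOR operation bit by bit:
  Message: 11000101
  Key:     00111000
  XOR:     11111101
Step 2: Convert to decimal: 11111101 = 253.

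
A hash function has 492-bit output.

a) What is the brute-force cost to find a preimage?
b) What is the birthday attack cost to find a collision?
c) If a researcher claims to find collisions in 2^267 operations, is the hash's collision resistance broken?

Step 1: Preimage resistance requires brute-force of 2^492 operations.
Step 2: Collision resistance (birthday bound) = 2^(492/2) = 2^246.
Step 3: The claimed attack costs 2^267 operations.
Step 4: Since 2^267 >= 2^246, the claimed attack is no faster than the generic birthday attack, so this does not break collision resistance.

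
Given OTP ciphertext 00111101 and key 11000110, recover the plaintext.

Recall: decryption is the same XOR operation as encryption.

Step 1: XOR ciphertext with key:
  Ciphertext: 00111101
  Key:        11000110
  XOR:        11111011
Step 2: Plaintext = 11111011 = 251 in decimal.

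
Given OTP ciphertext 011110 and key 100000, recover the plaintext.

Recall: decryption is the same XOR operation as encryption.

Step 1: XOR ciphertext with key:
  Ciphertext: 011110
  Key:        100000
  XOR:        111110
Step 2: Plaintext = 111110 = 62 in decimal.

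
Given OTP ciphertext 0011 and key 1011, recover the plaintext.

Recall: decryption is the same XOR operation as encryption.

Step 1: XOR ciphertext with key:
  Ciphertext: 0011
  Key:        1011
  XOR:        1000
Step 2: Plaintext = 1000 = 8 in decimal.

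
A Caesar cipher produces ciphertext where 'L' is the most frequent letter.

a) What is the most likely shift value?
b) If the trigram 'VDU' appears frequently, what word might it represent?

Step 1: In English, 'E' is the most frequent letter (12.7%).
Step 2: The most frequent ciphertext letter is 'L' (position 11).
Step 3: Shift = (11 - 4) mod 26 = 7.
Step 4: Decrypt 'VDU' by shifting back 7:
  V -> O
  D -> W
  U -> N
Step 5: 'VDU' decrypts to 'OWN'.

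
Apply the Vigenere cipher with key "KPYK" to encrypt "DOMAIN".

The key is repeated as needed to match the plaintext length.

Step 1: Repeat key to match plaintext length:
  Plaintext: DOMAIN
  Key:       KPYKKP
Step 2: Encrypt each letter:
  D(3) + K(10) = (3+10) mod 26 = 13 = N
  O(14) + P(15) = (14+15) mod 26 = 3 = D
  M(12) + Y(24) = (12+24) mod 26 = 10 = K
  A(0) + K(10) = (0+10) mod 26 = 10 = K
  I(8) + K(10) = (8+10) mod 26 = 18 = S
  N(13) + P(15) = (13+15) mod 26 = 2 = C
Ciphertext: NDKKSC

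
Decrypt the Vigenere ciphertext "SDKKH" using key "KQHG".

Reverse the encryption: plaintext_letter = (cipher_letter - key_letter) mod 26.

Step 1: Extend key: KQHGK
Step 2: Decrypt each letter (c - k) mod 26:
  S(18) - K(10) = (18-10) mod 26 = 8 = I
  D(3) - Q(16) = (3-16) mod 26 = 13 = N
  K(10) - H(7) = (10-7) mod 26 = 3 = D
  K(10) - G(6) = (10-6) mod 26 = 4 = E
  H(7) - K(10) = (7-10) mod 26 = 23 = X
Plaintext: INDEX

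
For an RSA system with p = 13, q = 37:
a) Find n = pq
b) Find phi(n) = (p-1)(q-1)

Step 1: n = p * q = 13 * 37 = 481.
Step 2: phi(n) = (p-1)(q-1) = 12 * 36 = 432.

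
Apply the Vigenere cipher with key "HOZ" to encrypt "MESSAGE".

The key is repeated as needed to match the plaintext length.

Step 1: Repeat key to match plaintext length:
  Plaintext: MESSAGE
  Key:       HOZHOZH
Step 2: Encrypt each letter:
  M(12) + H(7) = (12+7) mod 26 = 19 = T
  E(4) + O(14) = (4+14) mod 26 = 18 = S
  S(18) + Z(25) = (18+25) mod 26 = 17 = R
  S(18) + H(7) = (18+7) mod 26 = 25 = Z
  A(0) + O(14) = (0+14) mod 26 = 14 = O
  G(6) + Z(25) = (6+25) mod 26 = 5 = F
  E(4) + H(7) = (4+7) mod 26 = 11 = L
Ciphertext: TSRZOFL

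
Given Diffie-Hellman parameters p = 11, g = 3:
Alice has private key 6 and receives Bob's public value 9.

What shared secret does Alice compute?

Step 1: s = B^a mod p = 9^6 mod 11.
  9^1 mod 11 = 9
  9^2 mod 11 = (9 * 9) mod 11 = 4
  9^3 mod 11 = (4 * 9) mod 11 = 3
  9^4 mod 11 = (3 * 9) mod 11 = 5
  9^5 mod 11 = (5 * 9) mod 11 = 1
  9^6 mod 11 = (1 * 9) mod 11 = 9
Result: shared secret = 9.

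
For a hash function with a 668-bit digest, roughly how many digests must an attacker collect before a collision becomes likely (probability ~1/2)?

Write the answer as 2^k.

Step 1: The birthday paradox gives collision probability ~50% after sqrt(2^n) = 2^(n/2) hashes.
Step 2: For 668-bit output: 2^(668/2) = 2^334.
Step 3: Approximately 2^334 hash computations needed.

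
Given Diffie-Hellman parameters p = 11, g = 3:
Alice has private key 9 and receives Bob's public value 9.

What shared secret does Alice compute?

Step 1: s = B^a mod p = 9^9 mod 11.
  9^1 mod 11 = 9
  9^2 mod 11 = (9 * 9) mod 11 = 4
  9^3 mod 11 = (4 * 9) mod 11 = 3
  9^4 mod 11 = (3 * 9) mod 11 = 5
  9^5 mod 11 = (5 * 9) mod 11 = 1
  9^6 mod 11 = (1 * 9) mod 11 = 9
  9^7 mod 11 = (9 * 9) mod 11 = 4
  9^8 mod 11 = (4 * 9) mod 11 = 3
  9^9 mod 11 = (3 * 9) mod 11 = 5
Result: shared secret = 5.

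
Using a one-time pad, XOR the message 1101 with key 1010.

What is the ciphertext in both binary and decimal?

Step 1: Write out the XOR operation bit by bit:
  Message: 1101
  Key:     1010
  XOR:     0111
Step 2: Convert to decimal: 0111 = 7.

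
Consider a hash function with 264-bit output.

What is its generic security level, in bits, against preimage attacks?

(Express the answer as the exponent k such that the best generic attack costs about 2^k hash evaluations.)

Step 1: The hash has a 264-bit output.
Step 2: Preimage resistance means: given a digest h(x), it should be infeasible to find any input that hashes to it.
With a 264-bit output there are 2^264 possible digests, so a generic brute-force preimage search costs about 2^264 evaluations.
Step 3: Security level = 264 bits.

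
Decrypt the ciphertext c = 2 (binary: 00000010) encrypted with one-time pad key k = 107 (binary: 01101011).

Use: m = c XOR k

Step 1: XOR ciphertext with key:
  Ciphertext: 00000010
  Key:        01101011
  XOR:        01101001
Step 2: Plaintext = 01101001 = 105 in decimal.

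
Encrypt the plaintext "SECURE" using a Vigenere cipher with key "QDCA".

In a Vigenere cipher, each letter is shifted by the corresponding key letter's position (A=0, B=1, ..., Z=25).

Step 1: Repeat key to match plaintext length:
  Plaintext: SECURE
  Key:       QDCAQD
Step 2: Encrypt each letter:
  S(18) + Q(16) = (18+16) mod 26 = 8 = I
  E(4) + D(3) = (4+3) mod 26 = 7 = H
  C(2) + C(2) = (2+2) mod 26 = 4 = E
  U(20) + A(0) = (20+0) mod 26 = 20 = U
  R(17) + Q(16) = (17+16) mod 26 = 7 = H
  E(4) + D(3) = (4+3) mod 26 = 7 = H
Ciphertext: IHEUHH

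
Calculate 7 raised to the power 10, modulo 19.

Step 1: Compute 7^10 mod 19 step by step, reducing modulo 19 at each step.
  7^1 mod 19 = 7
  7^2 mod 19 = (7 * 7) mod 19 = 11
  7^3 mod 19 = (11 * 7) mod 19 = 1
  7^4 mod 19 = (1 * 7) mod 19 = 7
  7^5 mod 19 = (7 * 7) mod 19 = 11
  7^6 mod 19 = (11 * 7) mod 19 = 1
  7^7 mod 19 = (1 * 7) mod 19 = 7
  7^8 mod 19 = (7 * 7) mod 19 = 11
  7^9 mod 19 = (11 * 7) mod 19 = 1
  7^10 mod 19 = (1 * 7) mod 19 = 7
Step 2: Result = 7.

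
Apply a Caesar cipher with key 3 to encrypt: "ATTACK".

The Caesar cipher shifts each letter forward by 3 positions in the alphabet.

Step 1: For each letter, shift forward by 3 positions (mod 26).
  A (position 0) -> position (0+3) mod 26 = 3 -> D
  T (position 19) -> position (19+3) mod 26 = 22 -> W
  T (position 19) -> position (19+3) mod 26 = 22 -> W
  A (position 0) -> position (0+3) mod 26 = 3 -> D
  C (position 2) -> position (2+3) mod 26 = 5 -> F
  K (position 10) -> position (10+3) mod 26 = 13 -> N
Result: DWWDFN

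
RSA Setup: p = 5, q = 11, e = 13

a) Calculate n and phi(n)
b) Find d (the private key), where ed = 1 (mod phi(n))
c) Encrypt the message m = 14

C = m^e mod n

Step 1: n = 5 * 11 = 55.
Step 2: phi(n) = (5-1)(11-1) = 4 * 10 = 40.
Step 3: Find d = 13^(-1) mod 40 = 37.
  Verify: 13 * 37 = 481 = 1 (mod 40).
Step 4: C = 14^13 mod 55 = 49.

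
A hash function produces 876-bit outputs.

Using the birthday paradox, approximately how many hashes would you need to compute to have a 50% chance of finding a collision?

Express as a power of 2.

Step 1: The birthday paradox gives collision probability ~50% after sqrt(2^n) = 2^(n/2) hashes.
Step 2: For 876-bit output: 2^(876/2) = 2^438.
Step 3: Approximately 2^438 hash computations needed.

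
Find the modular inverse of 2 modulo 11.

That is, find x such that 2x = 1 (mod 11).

Step 1: We need x such that 2 * x = 1 (mod 11).
Step 2: Using the extended Euclidean algorithm or trial:
  2 * 6 = 12 = 1 * 11 + 1.
Step 3: Since 12 mod 11 = 1, the inverse is x = 6.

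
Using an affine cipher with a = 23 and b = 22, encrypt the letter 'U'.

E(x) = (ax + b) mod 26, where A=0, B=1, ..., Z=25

Step 1: Convert 'U' to number: x = 20.
Step 2: E(20) = (23 * 20 + 22) mod 26 = 482 mod 26 = 14.
Step 3: Convert 14 back to letter: O.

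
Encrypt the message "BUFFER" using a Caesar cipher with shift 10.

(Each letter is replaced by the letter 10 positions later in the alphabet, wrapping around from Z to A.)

Step 1: For each letter, shift forward by 10 positions (mod 26).
  B (position 1) -> position (1+10) mod 26 = 11 -> L
  U (position 20) -> position (20+10) mod 26 = 4 -> E
  F (position 5) -> position (5+10) mod 26 = 15 -> P
  F (position 5) -> position (5+10) mod 26 = 15 -> P
  E (position 4) -> position (4+10) mod 26 = 14 -> O
  R (position 17) -> position (17+10) mod 26 = 1 -> B
Result: LEPPOB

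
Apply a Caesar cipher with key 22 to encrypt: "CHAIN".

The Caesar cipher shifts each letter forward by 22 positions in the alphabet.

Step 1: For each letter, shift forward by 22 positions (mod 26).
  C (position 2) -> position (2+22) mod 26 = 24 -> Y
  H (position 7) -> position (7+22) mod 26 = 3 -> D
  A (position 0) -> position (0+22) mod 26 = 22 -> W
  I (position 8) -> position (8+22) mod 26 = 4 -> E
  N (position 13) -> position (13+22) mod 26 = 9 -> J
Result: YDWEJ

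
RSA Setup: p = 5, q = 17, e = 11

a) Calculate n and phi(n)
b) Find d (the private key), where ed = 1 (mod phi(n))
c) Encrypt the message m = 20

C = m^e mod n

Step 1: n = 5 * 17 = 85.
Step 2: phi(n) = (5-1)(17-1) = 4 * 16 = 64.
Step 3: Find d = 11^(-1) mod 64 = 35.
  Verify: 11 * 35 = 385 = 1 (mod 64).
Step 4: C = 20^11 mod 85 = 75.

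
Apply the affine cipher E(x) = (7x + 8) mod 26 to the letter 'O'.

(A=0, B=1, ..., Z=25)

Step 1: Convert 'O' to number: x = 14.
Step 2: E(14) = (7 * 14 + 8) mod 26 = 106 mod 26 = 2.
Step 3: Convert 2 back to letter: C.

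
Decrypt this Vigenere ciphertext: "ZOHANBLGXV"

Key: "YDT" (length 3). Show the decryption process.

Step 1: Key 'YDT' has length 3. Extended key: YDTYDTYDTY
Step 2: Decrypt each position:
  Z(25) - Y(24) = 1 = B
  O(14) - D(3) = 11 = L
  H(7) - T(19) = 14 = O
  A(0) - Y(24) = 2 = C
  N(13) - D(3) = 10 = K
  B(1) - T(19) = 8 = I
  L(11) - Y(24) = 13 = N
  G(6) - D(3) = 3 = D
  X(23) - T(19) = 4 = E
  V(21) - Y(24) = 23 = X
Plaintext: BLOCKINDEX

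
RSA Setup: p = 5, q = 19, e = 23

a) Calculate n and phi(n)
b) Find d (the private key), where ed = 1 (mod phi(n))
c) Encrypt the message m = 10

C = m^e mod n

Step 1: n = 5 * 19 = 95.
Step 2: phi(n) = (5-1)(19-1) = 4 * 18 = 72.
Step 3: Find d = 23^(-1) mod 72 = 47.
  Verify: 23 * 47 = 1081 = 1 (mod 72).
Step 4: C = 10^23 mod 95 = 60.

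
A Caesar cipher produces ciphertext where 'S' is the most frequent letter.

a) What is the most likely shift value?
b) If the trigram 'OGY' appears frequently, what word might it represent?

Step 1: In English, 'E' is the most frequent letter (12.7%).
Step 2: The most frequent ciphertext letter is 'S' (position 18).
Step 3: Shift = (18 - 4) mod 26 = 14.
Step 4: Decrypt 'OGY' by shifting back 14:
  O -> A
  G -> S
  Y -> K
Step 5: 'OGY' decrypts to 'ASK'.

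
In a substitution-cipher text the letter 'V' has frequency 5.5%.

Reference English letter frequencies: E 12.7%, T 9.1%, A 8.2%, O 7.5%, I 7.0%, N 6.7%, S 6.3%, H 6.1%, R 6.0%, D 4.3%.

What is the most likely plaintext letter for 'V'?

Step 1: The observed frequency is 5.5%.
Step 2: Compare with English frequencies:
  E: 12.7% (difference: 7.2%)
  T: 9.1% (difference: 3.6%)
  A: 8.2% (difference: 2.7%)
  O: 7.5% (difference: 2.0%)
  I: 7.0% (difference: 1.5%)
  N: 6.7% (difference: 1.2%)
  S: 6.3% (difference: 0.8%)
  H: 6.1% (difference: 0.6%)
  R: 6.0% (difference: 0.5%) <-- closest
  D: 4.3% (difference: 1.2%)
Step 3: 'V' most likely represents 'R' (frequency 6.0%).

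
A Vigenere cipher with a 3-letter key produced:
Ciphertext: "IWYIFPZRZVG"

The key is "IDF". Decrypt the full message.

Step 1: Key 'IDF' has length 3. Extended key: IDFIDFIDFID
Step 2: Decrypt each position:
  I(8) - I(8) = 0 = A
  W(22) - D(3) = 19 = T
  Y(24) - F(5) = 19 = T
  I(8) - I(8) = 0 = A
  F(5) - D(3) = 2 = C
  P(15) - F(5) = 10 = K
  Z(25) - I(8) = 17 = R
  R(17) - D(3) = 14 = O
  Z(25) - F(5) = 20 = U
  V(21) - I(8) = 13 = N
  G(6) - D(3) = 3 = D
Plaintext: ATTACKROUND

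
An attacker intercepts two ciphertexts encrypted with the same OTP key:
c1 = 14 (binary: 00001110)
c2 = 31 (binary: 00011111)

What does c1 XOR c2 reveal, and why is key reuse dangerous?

Step 1: c1 XOR c2 = (m1 XOR k) XOR (m2 XOR k).
Step 2: By XOR associativity/commutativity: = m1 XOR m2 XOR k XOR k = m1 XOR m2.
Step 3: 00001110 XOR 00011111 = 00010001 = 17.
Step 4: The key cancels out! An attacker learns m1 XOR m2 = 17, revealing the relationship between plaintexts.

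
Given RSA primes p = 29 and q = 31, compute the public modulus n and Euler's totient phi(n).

Step 1: n = p * q = 29 * 31 = 899.
Step 2: phi(n) = (p-1)(q-1) = 28 * 30 = 840.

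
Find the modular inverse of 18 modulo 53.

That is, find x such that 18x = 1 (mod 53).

Step 1: We need x such that 18 * x = 1 (mod 53).
Step 2: Using the extended Euclidean algorithm or trial:
  18 * 3 = 54 = 1 * 53 + 1.
Step 3: Since 54 mod 53 = 1, the inverse is x = 3.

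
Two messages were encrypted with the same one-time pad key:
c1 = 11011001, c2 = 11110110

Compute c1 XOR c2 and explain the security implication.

Step 1: c1 XOR c2 = (m1 XOR k) XOR (m2 XOR k).
Step 2: By XOR associativity/commutativity: = m1 XOR m2 XOR k XOR k = m1 XOR m2.
Step 3: 11011001 XOR 11110110 = 00101111 = 47.
Step 4: The key cancels out! An attacker learns m1 XOR m2 = 47, revealing the relationship between plaintexts.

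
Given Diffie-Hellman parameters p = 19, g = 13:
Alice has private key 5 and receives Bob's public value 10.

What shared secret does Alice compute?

Step 1: s = B^a mod p = 10^5 mod 19.
  10^1 mod 19 = 10
  10^2 mod 19 = (10 * 10) mod 19 = 5
  10^3 mod 19 = (5 * 10) mod 19 = 12
  10^4 mod 19 = (12 * 10) mod 19 = 6
  10^5 mod 19 = (6 * 10) mod 19 = 3
Result: shared secret = 3.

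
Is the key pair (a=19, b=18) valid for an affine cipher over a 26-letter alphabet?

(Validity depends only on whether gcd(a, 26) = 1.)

Step 1: Compute gcd(19, 26).
Step 2: gcd(19, 26) = 1.
Since gcd = 1, 19 is coprime with 26, so it is a valid key.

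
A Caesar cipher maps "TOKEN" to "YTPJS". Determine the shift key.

Step 1: Compare first letters: T (position 19) -> Y (position 24).
Step 2: Shift = (24 - 19) mod 26 = 5.
The shift value is 5.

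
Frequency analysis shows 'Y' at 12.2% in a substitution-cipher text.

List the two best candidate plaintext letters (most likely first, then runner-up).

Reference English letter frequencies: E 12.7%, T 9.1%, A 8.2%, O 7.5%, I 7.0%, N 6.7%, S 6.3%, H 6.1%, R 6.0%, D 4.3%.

Step 1: Observed frequency of 'Y' is 12.2%.
Step 2: Compute distances to each reference frequency and sort:
  E (12.7%): difference = 0.5% <-- BEST
  T (9.1%): difference = 3.1% <-- RUNNER-UP
  A (8.2%): difference = 4.0%
  O (7.5%): difference = 4.7%
  I (7.0%): difference = 5.2%
Step 3: Most likely is 'E' (12.7%, diff 0.5%); second most likely is 'T' (9.1%, diff 3.1%).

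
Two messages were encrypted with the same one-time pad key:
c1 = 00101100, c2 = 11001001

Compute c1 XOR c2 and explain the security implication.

Step 1: c1 XOR c2 = (m1 XOR k) XOR (m2 XOR k).
Step 2: By XOR associativity/commutativity: = m1 XOR m2 XOR k XOR k = m1 XOR m2.
Step 3: 00101100 XOR 11001001 = 11100101 = 229.
Step 4: The key cancels out! An attacker learns m1 XOR m2 = 229, revealing the relationship between plaintexts.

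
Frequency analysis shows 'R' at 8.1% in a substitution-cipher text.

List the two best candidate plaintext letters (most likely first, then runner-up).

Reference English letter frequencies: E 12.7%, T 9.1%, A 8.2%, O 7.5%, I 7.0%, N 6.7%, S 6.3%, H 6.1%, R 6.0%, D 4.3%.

Step 1: Observed frequency of 'R' is 8.1%.
Step 2: Compute distances to each reference frequency and sort:
  A (8.2%): difference = 0.1% <-- BEST
  O (7.5%): difference = 0.6% <-- RUNNER-UP
  T (9.1%): difference = 1.0%
  I (7.0%): difference = 1.1%
  N (6.7%): difference = 1.4%
Step 3: Most likely is 'A' (8.2%, diff 0.1%); second most likely is 'O' (7.5%, diff 0.6%).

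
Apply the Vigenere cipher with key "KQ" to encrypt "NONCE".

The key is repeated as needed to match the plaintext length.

Step 1: Repeat key to match plaintext length:
  Plaintext: NONCE
  Key:       KQKQK
Step 2: Encrypt each letter:
  N(13) + K(10) = (13+10) mod 26 = 23 = X
  O(14) + Q(16) = (14+16) mod 26 = 4 = E
  N(13) + K(10) = (13+10) mod 26 = 23 = X
  C(2) + Q(16) = (2+16) mod 26 = 18 = S
  E(4) + K(10) = (4+10) mod 26 = 14 = O
Ciphertext: XEXSO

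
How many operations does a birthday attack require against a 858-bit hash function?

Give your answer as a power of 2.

Step 1: The birthday paradox gives collision probability ~50% after sqrt(2^n) = 2^(n/2) hashes.
Step 2: For 858-bit output: 2^(858/2) = 2^429.
Step 3: Approximately 2^429 hash computations needed.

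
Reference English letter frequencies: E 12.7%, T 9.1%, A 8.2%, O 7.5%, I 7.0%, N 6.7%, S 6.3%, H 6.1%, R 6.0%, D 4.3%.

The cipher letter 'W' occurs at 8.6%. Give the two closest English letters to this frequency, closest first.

Step 1: Observed frequency of 'W' is 8.6%.
Step 2: Compute distances to each reference frequency and sort:
  A (8.2%): difference = 0.4% <-- BEST
  T (9.1%): difference = 0.5% <-- RUNNER-UP
  O (7.5%): difference = 1.1%
  I (7.0%): difference = 1.6%
  N (6.7%): difference = 1.9%
Step 3: Most likely is 'A' (8.2%, diff 0.4%); second most likely is 'T' (9.1%, diff 0.5%).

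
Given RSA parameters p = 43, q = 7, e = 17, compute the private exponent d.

Step 1: n = 43 * 7 = 301.
Step 2: phi(n) = 42 * 6 = 252.
Step 3: Find d such that 17 * d = 1 (mod 252).
Step 4: d = 17^(-1) mod 252 = 89.
Verification: 17 * 89 = 1513 = 6 * 252 + 1.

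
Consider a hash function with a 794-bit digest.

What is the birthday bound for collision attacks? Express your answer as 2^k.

Step 1: The birthday paradox gives collision probability ~50% after sqrt(2^n) = 2^(n/2) hashes.
Step 2: For 794-bit output: 2^(794/2) = 2^397.
Step 3: Approximately 2^397 hash computations needed.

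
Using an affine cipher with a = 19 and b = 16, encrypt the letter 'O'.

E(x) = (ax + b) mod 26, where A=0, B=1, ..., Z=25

Step 1: Convert 'O' to number: x = 14.
Step 2: E(14) = (19 * 14 + 16) mod 26 = 282 mod 26 = 22.
Step 3: Convert 22 back to letter: W.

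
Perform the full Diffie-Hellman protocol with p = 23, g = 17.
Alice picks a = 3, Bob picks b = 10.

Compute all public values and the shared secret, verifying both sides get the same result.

Step 1: A = g^a mod p = 17^3 mod 23 = 14.
Step 2: B = g^b mod p = 17^10 mod 23 = 4.
Step 3: Alice computes s = B^a mod p = 4^3 mod 23 = 18.
Step 4: Bob computes s = A^b mod p = 14^10 mod 23 = 18.
Both sides agree: shared secret = 18.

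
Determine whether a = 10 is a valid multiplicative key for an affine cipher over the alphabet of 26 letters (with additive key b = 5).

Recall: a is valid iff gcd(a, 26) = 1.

Step 1: Compute gcd(10, 26).
Step 2: gcd(10, 26) = 2.
Since gcd = 2 != 1, 10 shares a common factor with 26, so it cannot be used.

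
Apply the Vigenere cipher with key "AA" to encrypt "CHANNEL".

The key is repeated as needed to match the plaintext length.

Step 1: Repeat key to match plaintext length:
  Plaintext: CHANNEL
  Key:       AAAAAAA
Step 2: Encrypt each letter:
  C(2) + A(0) = (2+0) mod 26 = 2 = C
  H(7) + A(0) = (7+0) mod 26 = 7 = H
  A(0) + A(0) = (0+0) mod 26 = 0 = A
  N(13) + A(0) = (13+0) mod 26 = 13 = N
  N(13) + A(0) = (13+0) mod 26 = 13 = N
  E(4) + A(0) = (4+0) mod 26 = 4 = E
  L(11) + A(0) = (11+0) mod 26 = 11 = L
Ciphertext: CHANNEL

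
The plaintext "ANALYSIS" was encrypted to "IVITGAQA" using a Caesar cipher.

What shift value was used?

Step 1: Compare first letters: A (position 0) -> I (position 8).
Step 2: Shift = (8 - 0) mod 26 = 8.
The shift value is 8.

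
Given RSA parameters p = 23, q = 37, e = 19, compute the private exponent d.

Step 1: n = 23 * 37 = 851.
Step 2: phi(n) = 22 * 36 = 792.
Step 3: Find d such that 19 * d = 1 (mod 792).
Step 4: d = 19^(-1) mod 792 = 667.
Verification: 19 * 667 = 12673 = 16 * 792 + 1.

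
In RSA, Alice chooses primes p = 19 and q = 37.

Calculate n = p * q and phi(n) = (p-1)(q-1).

Step 1: n = p * q = 19 * 37 = 703.
Step 2: phi(n) = (p-1)(q-1) = 18 * 36 = 648.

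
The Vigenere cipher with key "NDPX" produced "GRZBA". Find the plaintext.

Step 1: Extend key: NDPXN
Step 2: Decrypt each letter (c - k) mod 26:
  G(6) - N(13) = (6-13) mod 26 = 19 = T
  R(17) - D(3) = (17-3) mod 26 = 14 = O
  Z(25) - P(15) = (25-15) mod 26 = 10 = K
  B(1) - X(23) = (1-23) mod 26 = 4 = E
  A(0) - N(13) = (0-13) mod 26 = 13 = N
Plaintext: TOKEN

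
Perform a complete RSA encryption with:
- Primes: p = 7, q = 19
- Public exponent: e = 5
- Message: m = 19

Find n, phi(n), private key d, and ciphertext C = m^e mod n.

Step 1: n = 7 * 19 = 133.
Step 2: phi(n) = (7-1)(19-1) = 6 * 18 = 108.
Step 3: Find d = 5^(-1) mod 108 = 65.
  Verify: 5 * 65 = 325 = 1 (mod 108).
Step 4: C = 19^5 mod 133 = 38.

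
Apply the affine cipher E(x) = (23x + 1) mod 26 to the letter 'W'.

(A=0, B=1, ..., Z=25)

Step 1: Convert 'W' to number: x = 22.
Step 2: E(22) = (23 * 22 + 1) mod 26 = 507 mod 26 = 13.
Step 3: Convert 13 back to letter: N.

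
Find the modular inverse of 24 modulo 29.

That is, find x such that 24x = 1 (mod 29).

Step 1: We need x such that 24 * x = 1 (mod 29).
Step 2: Using the extended Euclidean algorithm or trial:
  24 * 23 = 552 = 19 * 29 + 1.
Step 3: Since 552 mod 29 = 1, the inverse is x = 23.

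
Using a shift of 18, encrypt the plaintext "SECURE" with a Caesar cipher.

Step 1: For each letter, shift forward by 18 positions (mod 26).
  S (position 18) -> position (18+18) mod 26 = 10 -> K
  E (position 4) -> position (4+18) mod 26 = 22 -> W
  C (position 2) -> position (2+18) mod 26 = 20 -> U
  U (position 20) -> position (20+18) mod 26 = 12 -> M
  R (position 17) -> position (17+18) mod 26 = 9 -> J
  E (position 4) -> position (4+18) mod 26 = 22 -> W
Result: KWUMJW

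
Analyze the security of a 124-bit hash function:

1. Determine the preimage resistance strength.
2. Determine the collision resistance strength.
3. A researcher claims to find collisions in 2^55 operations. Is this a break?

Step 1: Preimage resistance requires brute-force of 2^124 operations.
Step 2: Collision resistance (birthday bound) = 2^(124/2) = 2^62.
Step 3: The claimed attack costs 2^55 operations.
Step 4: Since 2^55 < 2^62, the claimed attack beats the generic birthday bound, so collision resistance is broken.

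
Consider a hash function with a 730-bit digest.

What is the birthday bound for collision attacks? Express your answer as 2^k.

Step 1: The birthday paradox gives collision probability ~50% after sqrt(2^n) = 2^(n/2) hashes.
Step 2: For 730-bit output: 2^(730/2) = 2^365.
Step 3: Approximately 2^365 hash computations needed.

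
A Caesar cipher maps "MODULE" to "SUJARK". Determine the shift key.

Step 1: Compare first letters: M (position 12) -> S (position 18).
Step 2: Shift = (18 - 12) mod 26 = 6.
The shift value is 6.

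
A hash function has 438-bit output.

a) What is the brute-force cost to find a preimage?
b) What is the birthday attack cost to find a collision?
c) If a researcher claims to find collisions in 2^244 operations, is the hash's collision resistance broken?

Step 1: Preimage resistance requires brute-force of 2^438 operations.
Step 2: Collision resistance (birthday bound) = 2^(438/2) = 2^219.
Step 3: The claimed attack costs 2^244 operations.
Step 4: Since 2^244 >= 2^219, the claimed attack is no faster than the generic birthday attack, so this does not break collision resistance.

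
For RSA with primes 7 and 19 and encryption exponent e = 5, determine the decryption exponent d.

Step 1: n = 7 * 19 = 133.
Step 2: phi(n) = 6 * 18 = 108.
Step 3: Find d such that 5 * d = 1 (mod 108).
Step 4: d = 5^(-1) mod 108 = 65.
Verification: 5 * 65 = 325 = 3 * 108 + 1.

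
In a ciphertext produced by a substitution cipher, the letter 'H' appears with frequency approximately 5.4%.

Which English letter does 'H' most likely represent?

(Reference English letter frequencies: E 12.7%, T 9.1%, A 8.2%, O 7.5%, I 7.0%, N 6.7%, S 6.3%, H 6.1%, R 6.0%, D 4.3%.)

Step 1: The observed frequency is 5.4%.
Step 2: Compare with English frequencies:
  E: 12.7% (difference: 7.3%)
  T: 9.1% (difference: 3.7%)
  A: 8.2% (difference: 2.8%)
  O: 7.5% (difference: 2.1%)
  I: 7.0% (difference: 1.6%)
  N: 6.7% (difference: 1.3%)
  S: 6.3% (difference: 0.9%)
  H: 6.1% (difference: 0.7%)
  R: 6.0% (difference: 0.6%) <-- closest
  D: 4.3% (difference: 1.1%)
Step 3: 'H' most likely represents 'R' (frequency 6.0%).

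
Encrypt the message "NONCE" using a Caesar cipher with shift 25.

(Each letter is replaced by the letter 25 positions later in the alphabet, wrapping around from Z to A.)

Step 1: For each letter, shift forward by 25 positions (mod 26).
  N (position 13) -> position (13+25) mod 26 = 12 -> M
  O (position 14) -> position (14+25) mod 26 = 13 -> N
  N (position 13) -> position (13+25) mod 26 = 12 -> M
  C (position 2) -> position (2+25) mod 26 = 1 -> B
  E (position 4) -> position (4+25) mod 26 = 3 -> D
Result: MNMBD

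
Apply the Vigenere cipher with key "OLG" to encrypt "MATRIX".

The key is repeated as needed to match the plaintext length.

Step 1: Repeat key to match plaintext length:
  Plaintext: MATRIX
  Key:       OLGOLG
Step 2: Encrypt each letter:
  M(12) + O(14) = (12+14) mod 26 = 0 = A
  A(0) + L(11) = (0+11) mod 26 = 11 = L
  T(19) + G(6) = (19+6) mod 26 = 25 = Z
  R(17) + O(14) = (17+14) mod 26 = 5 = F
  I(8) + L(11) = (8+11) mod 26 = 19 = T
  X(23) + G(6) = (23+6) mod 26 = 3 = D
Ciphertext: ALZFTD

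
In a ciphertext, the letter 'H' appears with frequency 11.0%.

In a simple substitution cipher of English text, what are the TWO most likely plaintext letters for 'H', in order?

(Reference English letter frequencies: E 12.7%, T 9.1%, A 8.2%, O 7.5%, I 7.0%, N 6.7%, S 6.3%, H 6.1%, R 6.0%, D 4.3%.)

Step 1: Observed frequency of 'H' is 11.0%.
Step 2: Compute distances to each reference frequency and sort:
  E (12.7%): difference = 1.7% <-- BEST
  T (9.1%): difference = 1.9% <-- RUNNER-UP
  A (8.2%): difference = 2.8%
  O (7.5%): difference = 3.5%
  I (7.0%): difference = 4.0%
Step 3: Most likely is 'E' (12.7%, diff 1.7%); second most likely is 'T' (9.1%, diff 1.9%).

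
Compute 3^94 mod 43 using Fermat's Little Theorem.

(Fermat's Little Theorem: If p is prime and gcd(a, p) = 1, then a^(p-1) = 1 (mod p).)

Step 1: Since 43 is prime, by Fermat's Little Theorem: 3^42 = 1 (mod 43).
Step 2: Reduce exponent: 94 mod 42 = 10.
Step 3: So 3^94 = 3^10 (mod 43).
Step 4: 3^10 mod 43 = 10.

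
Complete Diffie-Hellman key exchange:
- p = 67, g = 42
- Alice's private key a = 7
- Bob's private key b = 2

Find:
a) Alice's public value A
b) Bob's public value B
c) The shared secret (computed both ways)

Step 1: A = g^a mod p = 42^7 mod 67 = 58.
Step 2: B = g^b mod p = 42^2 mod 67 = 22.
Step 3: Alice computes s = B^a mod p = 22^7 mod 67 = 14.
Step 4: Bob computes s = A^b mod p = 58^2 mod 67 = 14.
Both sides agree: shared secret = 14.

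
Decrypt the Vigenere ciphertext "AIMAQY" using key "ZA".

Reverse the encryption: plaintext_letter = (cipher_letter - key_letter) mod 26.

Step 1: Extend key: ZAZAZA
Step 2: Decrypt each letter (c - k) mod 26:
  A(0) - Z(25) = (0-25) mod 26 = 1 = B
  I(8) - A(0) = (8-0) mod 26 = 8 = I
  M(12) - Z(25) = (12-25) mod 26 = 13 = N
  A(0) - A(0) = (0-0) mod 26 = 0 = A
  Q(16) - Z(25) = (16-25) mod 26 = 17 = R
  Y(24) - A(0) = (24-0) mod 26 = 24 = Y
Plaintext: BINARY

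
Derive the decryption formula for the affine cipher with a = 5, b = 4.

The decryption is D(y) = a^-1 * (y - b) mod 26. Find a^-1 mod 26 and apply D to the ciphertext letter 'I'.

Step 1: Find a^-1, the modular inverse of 5 mod 26.
Step 2: We need 5 * a^-1 = 1 (mod 26).
Step 3: 5 * 21 = 105 = 4 * 26 + 1, so a^-1 = 21.
Step 4: D(y) = 21(y - 4) mod 26.
Step 5: Apply to 'I' (y = 8): D(8) = 21 * (8 - 4) mod 26 = 21 * 4 mod 26 = 6 -> 'G'.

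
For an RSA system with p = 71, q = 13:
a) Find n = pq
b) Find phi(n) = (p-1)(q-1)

Step 1: n = p * q = 71 * 13 = 923.
Step 2: phi(n) = (p-1)(q-1) = 70 * 12 = 840.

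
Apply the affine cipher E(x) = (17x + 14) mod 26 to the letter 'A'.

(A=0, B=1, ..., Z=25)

Step 1: Convert 'A' to number: x = 0.
Step 2: E(0) = (17 * 0 + 14) mod 26 = 14 mod 26 = 14.
Step 3: Convert 14 back to letter: O.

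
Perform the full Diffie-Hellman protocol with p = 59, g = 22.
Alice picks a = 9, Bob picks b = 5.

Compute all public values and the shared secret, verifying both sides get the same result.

Step 1: A = g^a mod p = 22^9 mod 59 = 4.
Step 2: B = g^b mod p = 22^5 mod 59 = 41.
Step 3: Alice computes s = B^a mod p = 41^9 mod 59 = 21.
Step 4: Bob computes s = A^b mod p = 4^5 mod 59 = 21.
Both sides agree: shared secret = 21.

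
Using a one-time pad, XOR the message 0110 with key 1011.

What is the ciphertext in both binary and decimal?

Step 1: Write out the XOR operation bit by bit:
  Message: 0110
  Key:     1011
  XOR:     1101
Step 2: Convert to decimal: 1101 = 13.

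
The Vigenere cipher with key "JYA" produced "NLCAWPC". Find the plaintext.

Step 1: Extend key: JYAJYAJ
Step 2: Decrypt each letter (c - k) mod 26:
  N(13) - J(9) = (13-9) mod 26 = 4 = E
  L(11) - Y(24) = (11-24) mod 26 = 13 = N
  C(2) - A(0) = (2-0) mod 26 = 2 = C
  A(0) - J(9) = (0-9) mod 26 = 17 = R
  W(22) - Y(24) = (22-24) mod 26 = 24 = Y
  P(15) - A(0) = (15-0) mod 26 = 15 = P
  C(2) - J(9) = (2-9) mod 26 = 19 = T
Plaintext: ENCRYPT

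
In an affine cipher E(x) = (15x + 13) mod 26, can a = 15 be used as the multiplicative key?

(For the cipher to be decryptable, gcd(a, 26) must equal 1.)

Step 1: Compute gcd(15, 26).
Step 2: gcd(15, 26) = 1.
Since gcd = 1, 15 is coprime with 26, so it is a valid key.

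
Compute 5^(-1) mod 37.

Step 1: We need x such that 5 * x = 1 (mod 37).
Step 2: Using the extended Euclidean algorithm or trial:
  5 * 15 = 75 = 2 * 37 + 1.
Step 3: Since 75 mod 37 = 1, the inverse is x = 15.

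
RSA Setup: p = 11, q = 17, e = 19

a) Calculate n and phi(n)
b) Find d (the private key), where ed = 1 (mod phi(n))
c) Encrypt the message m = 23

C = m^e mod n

Step 1: n = 11 * 17 = 187.
Step 2: phi(n) = (11-1)(17-1) = 10 * 16 = 160.
Step 3: Find d = 19^(-1) mod 160 = 59.
  Verify: 19 * 59 = 1121 = 1 (mod 160).
Step 4: C = 23^19 mod 187 = 12.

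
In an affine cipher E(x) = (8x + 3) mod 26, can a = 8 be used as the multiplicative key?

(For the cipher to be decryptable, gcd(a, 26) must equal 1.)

Step 1: Compute gcd(8, 26).
Step 2: gcd(8, 26) = 2.
Since gcd = 2 != 1, 8 shares a common factor with 26, so it cannot be used.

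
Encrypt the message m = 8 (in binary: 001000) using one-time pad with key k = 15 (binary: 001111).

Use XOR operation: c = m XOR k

Step 1: Write out the XOR operation bit by bit:
  Message: 001000
  Key:     001111
  XOR:     000111
Step 2: Convert to decimal: 000111 = 7.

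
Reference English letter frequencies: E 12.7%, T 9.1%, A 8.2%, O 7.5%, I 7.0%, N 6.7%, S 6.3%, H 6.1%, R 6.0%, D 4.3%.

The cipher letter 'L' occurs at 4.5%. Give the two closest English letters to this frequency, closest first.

Step 1: Observed frequency of 'L' is 4.5%.
Step 2: Compute distances to each reference frequency and sort:
  D (4.3%): difference = 0.2% <-- BEST
  R (6.0%): difference = 1.5% <-- RUNNER-UP
  H (6.1%): difference = 1.6%
  S (6.3%): difference = 1.8%
  N (6.7%): difference = 2.2%
Step 3: Most likely is 'D' (4.3%, diff 0.2%); second most likely is 'R' (6.0%, diff 1.5%).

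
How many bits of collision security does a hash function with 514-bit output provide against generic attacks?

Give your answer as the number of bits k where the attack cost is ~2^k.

Step 1: The hash has a 514-bit output.
Step 2: Collision resistance means it should be infeasible to find any x != y with h(x) = h(y).
By the birthday bound, a generic collision search succeeds after about sqrt(2^514) = 2^(514/2) = 2^257 evaluations.
Step 3: Security level = 257 bits.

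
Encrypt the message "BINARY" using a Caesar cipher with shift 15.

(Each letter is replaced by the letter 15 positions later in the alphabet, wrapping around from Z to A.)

Step 1: For each letter, shift forward by 15 positions (mod 26).
  B (position 1) -> position (1+15) mod 26 = 16 -> Q
  I (position 8) -> position (8+15) mod 26 = 23 -> X
  N (position 13) -> position (13+15) mod 26 = 2 -> C
  A (position 0) -> position (0+15) mod 26 = 15 -> P
  R (position 17) -> position (17+15) mod 26 = 6 -> G
  Y (position 24) -> position (24+15) mod 26 = 13 -> N
Result: QXCPGN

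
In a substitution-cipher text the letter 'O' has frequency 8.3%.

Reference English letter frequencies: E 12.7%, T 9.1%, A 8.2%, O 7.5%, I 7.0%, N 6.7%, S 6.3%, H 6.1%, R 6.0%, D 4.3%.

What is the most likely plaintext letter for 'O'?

Step 1: The observed frequency is 8.3%.
Step 2: Compare with English frequencies:
  E: 12.7% (difference: 4.4%)
  T: 9.1% (difference: 0.8%)
  A: 8.2% (difference: 0.1%) <-- closest
  O: 7.5% (difference: 0.8%)
  I: 7.0% (difference: 1.3%)
  N: 6.7% (difference: 1.6%)
  S: 6.3% (difference: 2.0%)
  H: 6.1% (difference: 2.2%)
  R: 6.0% (difference: 2.3%)
  D: 4.3% (difference: 4.0%)
Step 3: 'O' most likely represents 'A' (frequency 8.2%).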